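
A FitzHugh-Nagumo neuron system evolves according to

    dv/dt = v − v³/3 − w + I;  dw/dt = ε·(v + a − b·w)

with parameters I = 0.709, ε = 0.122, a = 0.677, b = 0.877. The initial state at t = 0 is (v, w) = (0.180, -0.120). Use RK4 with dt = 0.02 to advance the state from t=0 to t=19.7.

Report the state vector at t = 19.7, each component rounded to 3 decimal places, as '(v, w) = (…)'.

(v, w) = (-1.499, 0.234)

t=0.000: state=(0.180, -0.120)
step 1 (dt=0.02): k1=(1.007, 0.117), k2=(1.016, 0.118), k3=(1.016, 0.119), k4=(1.024, 0.120); state += dt/6·(k1+2k2+2k3+k4)
t=0.020: state=(0.200, -0.118)
t=0.040: state=(0.221, -0.115)
t=0.060: state=(0.242, -0.113)
continuing one RK4 step at a time; state shown every 50 steps (Δt=1):
t=1.000: state=(1.442, 0.064)
t=2.000: state=(1.882, 0.339)
t=3.000: state=(1.826, 0.599)
t=4.000: state=(1.727, 0.822)
t=5.000: state=(1.624, 1.010)
t=6.000: state=(1.518, 1.168)
t=7.000: state=(1.409, 1.297)
t=8.000: state=(1.294, 1.400)
t=9.000: state=(1.169, 1.479)
t=10.000: state=(1.024, 1.534)
t=11.000: state=(0.842, 1.565)
t=12.000: state=(0.572, 1.567)
t=13.000: state=(0.057, 1.526)
t=14.000: state=(-1.075, 1.396)
t=15.000: state=(-1.847, 1.151)
t=16.000: state=(-1.851, 0.896)
t=17.000: state=(-1.762, 0.674)
t=18.000: state=(-1.665, 0.486)
t=19.000: state=(-1.568, 0.328)
t=19.700: state=(-1.499, 0.234)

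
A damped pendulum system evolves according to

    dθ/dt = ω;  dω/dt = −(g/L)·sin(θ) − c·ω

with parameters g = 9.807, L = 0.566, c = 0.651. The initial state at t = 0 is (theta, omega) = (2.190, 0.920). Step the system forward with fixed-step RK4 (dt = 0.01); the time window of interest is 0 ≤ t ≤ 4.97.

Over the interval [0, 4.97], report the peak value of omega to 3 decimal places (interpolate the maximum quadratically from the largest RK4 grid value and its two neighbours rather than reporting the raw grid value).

max omega = 4.989

t=0.000: state=(2.190, 0.920)
step 1 (dt=0.01): k1=(0.920, -14.709), k2=(0.846, -14.615), k3=(0.847, -14.619), k4=(0.774, -14.528); state += dt/6·(k1+2k2+2k3+k4)
t=0.010: state=(2.198, 0.774)
t=0.020: state=(2.205, 0.629)
t=0.030: state=(2.211, 0.487)
continuing one RK4 step at a time; state shown every 20 steps (Δt=0.2):
t=0.200: state=(2.095, -1.842)
t=0.400: state=(1.441, -4.717)
t=0.600: state=(0.274, -6.495)
t=0.800: state=(-0.897, -4.630)
t=1.000: state=(-1.466, -1.025)
t=1.200: state=(-1.328, 2.322)
t=1.400: state=(-0.597, 4.702)
t=1.600: state=(0.371, 4.433)
t=1.800: state=(1.009, 1.731)
t=2.000: state=(1.042, -1.341)
t=2.200: state=(0.531, -3.521)
t=2.400: state=(-0.220, -3.558)
t=2.600: state=(-0.749, -1.514)
t=2.800: state=(-0.793, 1.034)
t=3.000: state=(-0.390, 2.773)
t=3.200: state=(0.194, 2.725)
t=3.400: state=(0.590, 1.063)
t=3.600: state=(0.595, -0.972)
t=3.800: state=(0.253, -2.235)
t=4.000: state=(-0.198, -2.023)
t=4.200: state=(-0.475, -0.625)
t=4.400: state=(-0.436, 0.957)
t=4.600: state=(-0.143, 1.798)
t=4.800: state=(0.202, 1.452)
t=4.970: state=(0.370, 0.473)
largest grid value and its neighbours: omega(1.470)=4.98102, omega(1.480)=4.98821, omega(1.490)=4.98692
parabola through these three points peaks at t≈1.483 with omega≈4.98872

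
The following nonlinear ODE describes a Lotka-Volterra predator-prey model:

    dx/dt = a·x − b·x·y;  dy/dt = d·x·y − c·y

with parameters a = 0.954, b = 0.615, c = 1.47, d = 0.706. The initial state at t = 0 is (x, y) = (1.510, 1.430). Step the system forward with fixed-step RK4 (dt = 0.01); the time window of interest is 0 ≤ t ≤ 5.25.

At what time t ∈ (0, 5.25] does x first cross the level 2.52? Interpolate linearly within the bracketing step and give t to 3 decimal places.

t = 1.977

t=0.000: state=(1.510, 1.430)
step 1 (dt=0.01): k1=(0.113, -0.578), k2=(0.115, -0.576), k3=(0.115, -0.576), k4=(0.118, -0.574); state += dt/6·(k1+2k2+2k3+k4)
t=0.010: state=(1.511, 1.424)
t=0.020: state=(1.512, 1.419)
t=0.030: state=(1.514, 1.413)
continuing one RK4 step at a time; state shown every 20 steps (Δt=0.2):
t=0.200: state=(1.543, 1.322)
t=0.400: state=(1.597, 1.229)
t=0.600: state=(1.669, 1.153)
t=0.800: state=(1.760, 1.095)
t=1.000: state=(1.866, 1.054)
t=1.200: state=(1.987, 1.031)
t=1.400: state=(2.119, 1.026)
t=1.600: state=(2.259, 1.042)
t=1.800: state=(2.400, 1.079)
t=1.970: state=(2.515, 1.129)
next step: t=1.980: state=(2.522, 1.132) — x has crossed 2.52
linear interpolation between t=1.970 (2.51539) and t=1.980 (2.52190) → t≈1.977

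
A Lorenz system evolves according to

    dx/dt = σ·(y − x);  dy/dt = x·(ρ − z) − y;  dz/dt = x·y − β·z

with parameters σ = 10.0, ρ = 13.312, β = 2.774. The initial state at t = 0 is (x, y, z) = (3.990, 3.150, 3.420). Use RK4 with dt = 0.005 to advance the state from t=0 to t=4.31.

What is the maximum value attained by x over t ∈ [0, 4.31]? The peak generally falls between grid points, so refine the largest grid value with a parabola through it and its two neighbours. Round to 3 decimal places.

t=0.000: state=(3.990, 3.150, 3.420)
step 1 (dt=0.005): k1=(-8.400, 36.319, 3.081), k2=(-7.282, 35.990, 3.354), k3=(-7.318, 36.016, 3.358), k4=(-6.233, 35.711, 3.632); state += dt/6·(k1+2k2+2k3+k4)
t=0.005: state=(3.953, 3.330, 3.437)
t=0.010: state=(3.927, 3.507, 3.456)
t=0.015: state=(3.911, 3.682, 3.479)
continuing one RK4 step at a time; state shown every 40 steps (Δt=0.2):
t=0.200: state=(7.223, 10.092, 7.805)
t=0.400: state=(9.087, 6.728, 18.386)
t=0.600: state=(3.365, 1.555, 13.570)
t=0.800: state=(2.112, 2.319, 8.439)
t=1.000: state=(3.648, 5.009, 6.419)
t=1.200: state=(7.415, 9.398, 10.336)
t=1.400: state=(7.868, 6.010, 16.715)
t=1.600: state=(3.973, 2.780, 12.913)
t=1.800: state=(3.400, 3.850, 9.064)
t=2.000: state=(5.392, 6.841, 8.839)
t=2.200: state=(7.826, 8.179, 13.677)
t=2.400: state=(6.055, 4.549, 14.790)
t=2.600: state=(4.130, 3.863, 11.360)
t=2.800: state=(4.776, 5.592, 9.629)
t=3.000: state=(6.745, 7.592, 11.707)
t=3.200: state=(6.852, 6.081, 14.411)
t=3.400: state=(5.057, 4.408, 12.752)
t=3.600: state=(4.777, 5.110, 10.699)
t=3.800: state=(6.003, 6.732, 11.134)
t=4.000: state=(6.785, 6.655, 13.391)
t=4.200: state=(5.749, 5.107, 13.287)
t=4.310: state=(5.189, 4.854, 12.327)
largest grid value and its neighbours: x(0.330)=9.86727, x(0.335)=9.87493, x(0.340)=9.87262
parabola through these three points peaks at t≈0.336 with x≈9.87529

max x = 9.875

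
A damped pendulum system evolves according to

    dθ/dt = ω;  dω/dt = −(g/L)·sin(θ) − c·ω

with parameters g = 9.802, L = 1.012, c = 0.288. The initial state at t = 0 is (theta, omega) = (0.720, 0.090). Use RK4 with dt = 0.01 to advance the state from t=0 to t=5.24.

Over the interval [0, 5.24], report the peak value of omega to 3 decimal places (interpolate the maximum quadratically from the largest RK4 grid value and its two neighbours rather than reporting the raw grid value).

max omega = 1.763

t=0.000: state=(0.720, 0.090)
step 1 (dt=0.01): k1=(0.090, -6.413), k2=(0.058, -6.407), k3=(0.058, -6.405), k4=(0.026, -6.398); state += dt/6·(k1+2k2+2k3+k4)
t=0.010: state=(0.721, 0.026)
t=0.020: state=(0.721, -0.038)
t=0.030: state=(0.720, -0.102)
continuing one RK4 step at a time; state shown every 20 steps (Δt=0.2):
t=0.200: state=(0.614, -1.108)
t=0.400: state=(0.304, -1.897)
t=0.600: state=(-0.097, -1.983)
t=0.800: state=(-0.440, -1.353)
t=1.000: state=(-0.610, -0.305)
t=1.200: state=(-0.560, 0.780)
t=1.400: state=(-0.319, 1.555)
t=1.600: state=(0.023, 1.747)
t=1.800: state=(0.337, 1.298)
t=2.000: state=(0.513, 0.424)
t=2.200: state=(0.500, -0.540)
t=2.400: state=(0.313, -1.272)
t=2.600: state=(0.024, -1.521)
t=2.800: state=(-0.257, -1.205)
t=3.000: state=(-0.430, -0.481)
t=3.200: state=(-0.441, 0.365)
t=3.400: state=(-0.296, 1.041)
t=3.600: state=(-0.052, 1.314)
t=3.800: state=(0.197, 1.096)
t=4.000: state=(0.361, 0.498)
t=4.200: state=(0.387, -0.239)
t=4.400: state=(0.273, -0.852)
t=4.600: state=(0.068, -1.131)
t=4.800: state=(-0.150, -0.984)
t=5.000: state=(-0.302, -0.491)
t=5.200: state=(-0.337, 0.147)
t=5.240: state=(-0.328, 0.271)
largest grid value and its neighbours: omega(1.550)=1.76225, omega(1.560)=1.76265, omega(1.570)=1.76135
parabola through these three points peaks at t≈1.557 with omega≈1.76271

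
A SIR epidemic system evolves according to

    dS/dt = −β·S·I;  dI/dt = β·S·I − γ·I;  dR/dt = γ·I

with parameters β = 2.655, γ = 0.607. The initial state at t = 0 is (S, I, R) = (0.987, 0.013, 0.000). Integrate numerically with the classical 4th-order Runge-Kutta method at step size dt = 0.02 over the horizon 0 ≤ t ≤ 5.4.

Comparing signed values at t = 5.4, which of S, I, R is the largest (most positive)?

t=0.000: state=(0.987, 0.013, 0.000)
step 1 (dt=0.02): k1=(-0.034, 0.026, 0.008), k2=(-0.035, 0.027, 0.008), k3=(-0.035, 0.027, 0.008), k4=(-0.035, 0.027, 0.008); state += dt/6·(k1+2k2+2k3+k4)
t=0.020: state=(0.986, 0.014, 0.000)
t=0.040: state=(0.986, 0.014, 0.000)
t=0.060: state=(0.985, 0.015, 0.001)
continuing one RK4 step at a time; state shown every 10 steps (Δt=0.2):
t=0.200: state=(0.979, 0.019, 0.002)
t=0.400: state=(0.966, 0.029, 0.005)
t=0.600: state=(0.948, 0.042, 0.009)
t=0.800: state=(0.923, 0.062, 0.015)
t=1.000: state=(0.887, 0.089, 0.024)
t=1.200: state=(0.839, 0.124, 0.037)
t=1.400: state=(0.776, 0.169, 0.055)
t=1.600: state=(0.700, 0.221, 0.079)
t=1.800: state=(0.613, 0.278, 0.109)
t=2.000: state=(0.521, 0.333, 0.146)
t=2.200: state=(0.431, 0.379, 0.189)
t=2.400: state=(0.349, 0.413, 0.238)
t=2.600: state=(0.279, 0.432, 0.289)
t=2.800: state=(0.221, 0.437, 0.342)
t=3.000: state=(0.176, 0.430, 0.395)
t=3.200: state=(0.140, 0.414, 0.446)
t=3.400: state=(0.113, 0.392, 0.495)
t=3.600: state=(0.093, 0.366, 0.541)
t=3.800: state=(0.077, 0.339, 0.584)
t=4.000: state=(0.065, 0.312, 0.623)
t=4.200: state=(0.055, 0.285, 0.660)
t=4.400: state=(0.048, 0.260, 0.693)
t=4.600: state=(0.042, 0.236, 0.723)
t=4.800: state=(0.037, 0.213, 0.750)
t=5.000: state=(0.033, 0.192, 0.774)
t=5.200: state=(0.030, 0.173, 0.797)
t=5.400: state=(0.028, 0.156, 0.817)
compare at T: S=0.028, I=0.156, R=0.817

largest component: R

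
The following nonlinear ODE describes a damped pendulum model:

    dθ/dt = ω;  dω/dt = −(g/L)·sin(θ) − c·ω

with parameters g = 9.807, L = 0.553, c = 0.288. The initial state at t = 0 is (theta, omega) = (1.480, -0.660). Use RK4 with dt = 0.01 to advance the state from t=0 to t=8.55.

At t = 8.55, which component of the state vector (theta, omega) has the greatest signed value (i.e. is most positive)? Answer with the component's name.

largest component: omega

t=0.000: state=(1.480, -0.660)
step 1 (dt=0.01): k1=(-0.660, -17.471), k2=(-0.747, -17.440), k3=(-0.747, -17.440), k4=(-0.834, -17.408); state += dt/6·(k1+2k2+2k3+k4)
t=0.010: state=(1.473, -0.834)
t=0.020: state=(1.463, -1.008)
t=0.030: state=(1.452, -1.181)
continuing one RK4 step at a time; state shown every 50 steps (Δt=0.5):
t=0.500: state=(-0.489, -4.842)
t=1.000: state=(-1.012, 3.000)
t=1.500: state=(0.993, 2.194)
t=2.000: state=(0.224, -4.265)
t=2.500: state=(-0.985, 0.863)
t=3.000: state=(0.531, 2.977)
t=3.500: state=(0.450, -3.039)
t=4.000: state=(-0.796, -0.191)
t=4.500: state=(0.262, 2.811)
t=5.000: state=(0.471, -2.125)
t=5.500: state=(-0.617, -0.604)
t=6.000: state=(0.126, 2.392)
t=6.500: state=(0.424, -1.528)
t=7.000: state=(-0.479, -0.699)
t=7.500: state=(0.061, 1.967)
t=8.000: state=(0.359, -1.142)
t=8.500: state=(-0.376, -0.655)
t=8.550: state=(-0.400, -0.311)
compare at T: theta=-0.400, omega=-0.311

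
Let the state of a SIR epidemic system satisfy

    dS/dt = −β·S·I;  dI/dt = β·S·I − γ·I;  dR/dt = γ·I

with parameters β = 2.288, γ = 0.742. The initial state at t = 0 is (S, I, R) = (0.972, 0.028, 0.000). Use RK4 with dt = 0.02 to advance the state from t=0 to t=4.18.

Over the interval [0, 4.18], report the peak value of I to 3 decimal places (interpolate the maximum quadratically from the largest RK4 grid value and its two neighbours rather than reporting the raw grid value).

t=0.000: state=(0.972, 0.028, 0.000)
step 1 (dt=0.02): k1=(-0.062, 0.041, 0.021), k2=(-0.063, 0.042, 0.021), k3=(-0.063, 0.042, 0.021), k4=(-0.064, 0.043, 0.021); state += dt/6·(k1+2k2+2k3+k4)
t=0.020: state=(0.971, 0.029, 0.000)
t=0.040: state=(0.969, 0.030, 0.001)
t=0.060: state=(0.968, 0.031, 0.001)
continuing one RK4 step at a time; state shown every 10 steps (Δt=0.2):
t=0.200: state=(0.958, 0.038, 0.005)
t=0.400: state=(0.939, 0.050, 0.011)
t=0.600: state=(0.914, 0.066, 0.020)
t=0.800: state=(0.883, 0.086, 0.031)
t=1.000: state=(0.845, 0.110, 0.045)
t=1.200: state=(0.798, 0.138, 0.064)
t=1.400: state=(0.744, 0.169, 0.086)
t=1.600: state=(0.684, 0.202, 0.114)
t=1.800: state=(0.619, 0.235, 0.146)
t=2.000: state=(0.552, 0.265, 0.184)
t=2.200: state=(0.486, 0.289, 0.225)
t=2.400: state=(0.424, 0.307, 0.269)
t=2.600: state=(0.367, 0.317, 0.315)
t=2.800: state=(0.318, 0.320, 0.363)
t=3.000: state=(0.275, 0.315, 0.410)
t=3.200: state=(0.238, 0.306, 0.456)
t=3.400: state=(0.208, 0.292, 0.501)
t=3.600: state=(0.182, 0.275, 0.543)
t=3.800: state=(0.162, 0.256, 0.582)
t=4.000: state=(0.144, 0.237, 0.619)
t=4.180: state=(0.131, 0.220, 0.649)
largest grid value and its neighbours: I(2.760)=0.31971, I(2.780)=0.31971, I(2.800)=0.31965
parabola through these three points peaks at t≈2.771 with I≈0.31972

max I = 0.320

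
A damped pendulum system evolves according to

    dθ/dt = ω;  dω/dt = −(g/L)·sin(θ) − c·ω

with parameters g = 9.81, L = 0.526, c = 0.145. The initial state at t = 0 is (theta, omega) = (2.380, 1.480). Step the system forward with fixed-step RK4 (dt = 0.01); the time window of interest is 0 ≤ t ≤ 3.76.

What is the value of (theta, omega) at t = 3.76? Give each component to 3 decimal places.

(theta, omega) = (0.846, 5.436)

t=0.000: state=(2.380, 1.480)
step 1 (dt=0.01): k1=(1.480, -13.085), k2=(1.415, -12.975), k3=(1.415, -12.979), k4=(1.350, -12.874); state += dt/6·(k1+2k2+2k3+k4)
t=0.010: state=(2.394, 1.350)
t=0.020: state=(2.407, 1.222)
t=0.030: state=(2.419, 1.097)
continuing one RK4 step at a time; state shown every 20 steps (Δt=0.2):
t=0.200: state=(2.433, -0.918)
t=0.400: state=(1.985, -3.718)
t=0.600: state=(0.895, -7.097)
t=0.800: state=(-0.637, -7.323)
t=1.000: state=(-1.769, -3.792)
t=1.200: state=(-2.177, -0.412)
t=1.400: state=(-1.950, 2.737)
t=1.600: state=(-1.051, 6.211)
t=1.800: state=(0.370, 7.204)
t=2.000: state=(1.534, 4.060)
t=2.200: state=(1.973, 0.407)
t=2.400: state=(1.710, -3.074)
t=2.600: state=(0.745, -6.373)
t=2.800: state=(-0.614, -6.405)
t=3.000: state=(-1.576, -2.987)
t=3.200: state=(-1.800, 0.707)
t=3.400: state=(-1.296, 4.321)
t=3.600: state=(-0.153, 6.595)
t=3.760: state=(0.846, 5.436)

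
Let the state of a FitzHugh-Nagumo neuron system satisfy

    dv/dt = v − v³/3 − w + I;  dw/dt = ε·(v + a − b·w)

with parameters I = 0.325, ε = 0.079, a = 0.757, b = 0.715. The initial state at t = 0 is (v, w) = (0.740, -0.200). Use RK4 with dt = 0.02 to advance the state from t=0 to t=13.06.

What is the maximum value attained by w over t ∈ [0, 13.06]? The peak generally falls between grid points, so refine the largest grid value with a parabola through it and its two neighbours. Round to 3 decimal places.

max w = 1.284

t=0.000: state=(0.740, -0.200)
step 1 (dt=0.02): k1=(1.130, 0.130), k2=(1.134, 0.130), k3=(1.134, 0.130), k4=(1.137, 0.131); state += dt/6·(k1+2k2+2k3+k4)
t=0.020: state=(0.763, -0.197)
t=0.040: state=(0.785, -0.195)
t=0.060: state=(0.808, -0.192)
continuing one RK4 step at a time; state shown every 25 steps (Δt=0.5):
t=0.500: state=(1.304, -0.125)
t=1.000: state=(1.676, -0.033)
t=1.500: state=(1.805, 0.066)
t=2.000: state=(1.819, 0.164)
t=2.500: state=(1.794, 0.260)
t=3.000: state=(1.758, 0.351)
t=3.500: state=(1.717, 0.438)
t=4.000: state=(1.674, 0.522)
t=4.500: state=(1.630, 0.601)
t=5.000: state=(1.584, 0.676)
t=5.500: state=(1.537, 0.748)
t=6.000: state=(1.488, 0.815)
t=6.500: state=(1.436, 0.879)
t=7.000: state=(1.382, 0.939)
t=7.500: state=(1.324, 0.995)
t=8.000: state=(1.262, 1.047)
t=8.500: state=(1.194, 1.095)
t=9.000: state=(1.117, 1.139)
t=9.500: state=(1.030, 1.179)
t=10.000: state=(0.927, 1.214)
t=10.500: state=(0.799, 1.243)
t=11.000: state=(0.631, 1.266)
t=11.500: state=(0.391, 1.280)
t=12.000: state=(0.020, 1.283)
t=12.500: state=(-0.578, 1.267)
t=13.000: state=(-1.347, 1.223)
t=13.060: state=(-1.431, 1.216)
largest grid value and its neighbours: w(11.820)=1.28371, w(11.840)=1.28372, w(11.860)=1.28371
parabola through these three points peaks at t≈11.837 with w≈1.28372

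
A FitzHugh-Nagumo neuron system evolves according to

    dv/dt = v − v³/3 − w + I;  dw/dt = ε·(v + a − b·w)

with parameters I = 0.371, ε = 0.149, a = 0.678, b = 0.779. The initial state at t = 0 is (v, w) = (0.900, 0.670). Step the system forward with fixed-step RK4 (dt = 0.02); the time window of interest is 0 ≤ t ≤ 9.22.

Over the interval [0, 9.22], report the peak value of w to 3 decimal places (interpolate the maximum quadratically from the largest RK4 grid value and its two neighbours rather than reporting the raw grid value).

t=0.000: state=(0.900, 0.670)
step 1 (dt=0.02): k1=(0.358, 0.157), k2=(0.357, 0.158), k3=(0.357, 0.158), k4=(0.356, 0.158); state += dt/6·(k1+2k2+2k3+k4)
t=0.020: state=(0.907, 0.673)
t=0.040: state=(0.914, 0.676)
t=0.060: state=(0.921, 0.680)
continuing one RK4 step at a time; state shown every 25 steps (Δt=0.5):
t=0.500: state=(1.062, 0.753)
t=1.000: state=(1.174, 0.841)
t=1.500: state=(1.228, 0.930)
t=2.000: state=(1.231, 1.015)
t=2.500: state=(1.197, 1.095)
t=3.000: state=(1.134, 1.167)
t=3.500: state=(1.049, 1.230)
t=4.000: state=(0.939, 1.281)
t=4.500: state=(0.798, 1.321)
t=5.000: state=(0.610, 1.347)
t=5.500: state=(0.341, 1.355)
t=6.000: state=(-0.075, 1.338)
t=6.500: state=(-0.721, 1.284)
t=7.000: state=(-1.457, 1.181)
t=7.500: state=(-1.855, 1.041)
t=8.000: state=(-1.941, 0.893)
t=8.500: state=(-1.924, 0.751)
t=9.000: state=(-1.882, 0.620)
t=9.220: state=(-1.862, 0.566)
largest grid value and its neighbours: w(5.420)=1.35525, w(5.440)=1.35527, w(5.460)=1.35525
parabola through these three points peaks at t≈5.442 with w≈1.35527

max w = 1.355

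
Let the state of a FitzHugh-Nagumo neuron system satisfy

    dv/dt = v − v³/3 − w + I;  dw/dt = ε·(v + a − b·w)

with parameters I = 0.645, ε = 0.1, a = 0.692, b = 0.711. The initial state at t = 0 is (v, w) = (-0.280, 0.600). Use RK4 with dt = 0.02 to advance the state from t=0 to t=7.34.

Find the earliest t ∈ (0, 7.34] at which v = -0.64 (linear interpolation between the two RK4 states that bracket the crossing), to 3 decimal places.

t=0.000: state=(-0.280, 0.600)
step 1 (dt=0.02): k1=(-0.228, -0.001), k2=(-0.230, -0.002), k3=(-0.230, -0.002), k4=(-0.232, -0.002); state += dt/6·(k1+2k2+2k3+k4)
t=0.020: state=(-0.285, 0.600)
t=0.040: state=(-0.289, 0.600)
t=0.060: state=(-0.294, 0.600)
continuing one RK4 step at a time; state shown every 25 steps (Δt=0.5):
t=0.500: state=(-0.423, 0.596)
t=1.000: state=(-0.632, 0.584)
next step: t=1.020: state=(-0.641, 0.583) — v has crossed -0.64
linear interpolation between t=1.000 (-0.63166) and t=1.020 (-0.64144) → t≈1.017

t = 1.017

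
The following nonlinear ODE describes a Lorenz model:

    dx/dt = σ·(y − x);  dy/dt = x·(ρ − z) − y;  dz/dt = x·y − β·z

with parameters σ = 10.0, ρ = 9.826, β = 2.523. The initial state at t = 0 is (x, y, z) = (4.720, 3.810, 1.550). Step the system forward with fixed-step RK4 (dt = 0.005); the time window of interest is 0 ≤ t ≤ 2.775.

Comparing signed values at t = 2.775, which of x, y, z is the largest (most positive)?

largest component: z

t=0.000: state=(4.720, 3.810, 1.550)
step 1 (dt=0.005): k1=(-9.100, 35.253, 14.073), k2=(-7.991, 34.811, 14.311), k3=(-8.030, 34.832, 14.315), k4=(-6.957, 34.411, 14.554); state += dt/6·(k1+2k2+2k3+k4)
t=0.005: state=(4.680, 3.984, 1.622)
t=0.010: state=(4.650, 4.154, 1.696)
t=0.015: state=(4.630, 4.321, 1.772)
continuing one RK4 step at a time; state shown every 20 steps (Δt=0.1):
t=0.100: state=(5.291, 6.815, 3.537)
t=0.200: state=(7.076, 8.817, 7.158)
t=0.300: state=(8.126, 8.208, 11.581)
t=0.400: state=(7.100, 5.154, 13.618)
t=0.500: state=(4.875, 2.683, 12.586)
t=0.600: state=(3.087, 1.761, 10.510)
t=0.700: state=(2.188, 1.663, 8.543)
t=0.800: state=(1.934, 1.909, 6.953)
t=0.900: state=(2.083, 2.390, 5.778)
t=1.000: state=(2.536, 3.136, 5.051)
t=1.100: state=(3.288, 4.193, 4.870)
t=1.200: state=(4.335, 5.504, 5.432)
t=1.300: state=(5.540, 6.712, 6.937)
t=1.400: state=(6.483, 7.088, 9.159)
t=1.500: state=(6.589, 6.175, 11.044)
t=1.600: state=(5.763, 4.641, 11.546)
t=1.700: state=(4.598, 3.497, 10.798)
t=1.800: state=(3.695, 3.018, 9.550)
t=1.900: state=(3.250, 3.025, 8.325)
t=2.000: state=(3.214, 3.351, 7.366)
t=2.100: state=(3.498, 3.918, 6.796)
t=2.200: state=(4.029, 4.658, 6.709)
t=2.300: state=(4.715, 5.429, 7.178)
t=2.400: state=(5.383, 5.961, 8.154)
t=2.500: state=(5.781, 5.963, 9.325)
t=2.600: state=(5.715, 5.410, 10.167)
t=2.700: state=(5.239, 4.642, 10.334)
t=2.775: state=(4.776, 4.165, 10.051)
compare at T: x=4.776, y=4.165, z=10.051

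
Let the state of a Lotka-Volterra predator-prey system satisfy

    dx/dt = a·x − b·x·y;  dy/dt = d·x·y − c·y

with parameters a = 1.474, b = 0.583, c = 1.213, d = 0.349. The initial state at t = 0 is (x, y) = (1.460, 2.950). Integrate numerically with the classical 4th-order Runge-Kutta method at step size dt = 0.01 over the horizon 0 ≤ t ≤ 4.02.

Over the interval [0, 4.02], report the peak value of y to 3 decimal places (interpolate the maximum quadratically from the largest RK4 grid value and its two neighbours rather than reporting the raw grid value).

t=0.000: state=(1.460, 2.950)
step 1 (dt=0.01): k1=(-0.359, -2.075), k2=(-0.350, -2.070), k3=(-0.350, -2.070), k4=(-0.341, -2.064); state += dt/6·(k1+2k2+2k3+k4)
t=0.010: state=(1.457, 2.929)
t=0.020: state=(1.453, 2.909)
t=0.030: state=(1.450, 2.888)
continuing one RK4 step at a time; state shown every 20 steps (Δt=0.2):
t=0.200: state=(1.423, 2.559)
t=0.400: state=(1.447, 2.218)
t=0.600: state=(1.526, 1.930)
t=0.800: state=(1.660, 1.692)
t=1.000: state=(1.852, 1.500)
t=1.200: state=(2.107, 1.351)
t=1.400: state=(2.433, 1.241)
t=1.600: state=(2.840, 1.170)
t=1.800: state=(3.335, 1.138)
t=2.000: state=(3.921, 1.150)
t=2.200: state=(4.590, 1.213)
t=2.400: state=(5.314, 1.345)
t=2.600: state=(6.028, 1.568)
t=2.800: state=(6.616, 1.915)
t=3.000: state=(6.913, 2.415)
t=3.200: state=(6.754, 3.062)
t=3.400: state=(6.089, 3.771)
t=3.600: state=(5.076, 4.374)
t=3.800: state=(4.002, 4.708)
t=4.000: state=(3.092, 4.726)
t=4.020: state=(3.014, 4.712)
largest grid value and its neighbours: y(3.900)=4.75462, y(3.910)=4.75495, y(3.920)=4.75454
parabola through these three points peaks at t≈3.909 with y≈4.75496

max y = 4.755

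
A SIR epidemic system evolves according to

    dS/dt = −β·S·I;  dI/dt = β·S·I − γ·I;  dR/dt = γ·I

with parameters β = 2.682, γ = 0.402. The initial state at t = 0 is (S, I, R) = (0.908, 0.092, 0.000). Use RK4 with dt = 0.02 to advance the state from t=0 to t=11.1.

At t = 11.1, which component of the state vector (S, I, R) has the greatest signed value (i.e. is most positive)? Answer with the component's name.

t=0.000: state=(0.908, 0.092, 0.000)
step 1 (dt=0.02): k1=(-0.224, 0.187, 0.037), k2=(-0.228, 0.190, 0.038), k3=(-0.228, 0.190, 0.038), k4=(-0.232, 0.194, 0.039); state += dt/6·(k1+2k2+2k3+k4)
t=0.020: state=(0.903, 0.096, 0.001)
t=0.040: state=(0.899, 0.100, 0.002)
t=0.060: state=(0.894, 0.104, 0.002)
continuing one RK4 step at a time; state shown every 25 steps (Δt=0.5):
t=0.500: state=(0.739, 0.230, 0.031)
t=1.000: state=(0.476, 0.427, 0.097)
t=1.500: state=(0.242, 0.560, 0.198)
t=2.000: state=(0.112, 0.574, 0.314)
t=2.500: state=(0.053, 0.522, 0.424)
t=3.000: state=(0.028, 0.450, 0.522)
t=3.500: state=(0.016, 0.379, 0.605)
t=4.000: state=(0.010, 0.315, 0.675)
t=4.500: state=(0.007, 0.261, 0.733)
t=5.000: state=(0.005, 0.215, 0.780)
t=5.500: state=(0.004, 0.177, 0.819)
t=6.000: state=(0.003, 0.145, 0.852)
t=6.500: state=(0.003, 0.119, 0.878)
t=7.000: state=(0.002, 0.098, 0.900)
t=7.500: state=(0.002, 0.080, 0.918)
t=8.000: state=(0.002, 0.066, 0.932)
t=8.500: state=(0.002, 0.054, 0.944)
t=9.000: state=(0.002, 0.044, 0.954)
t=9.500: state=(0.001, 0.036, 0.962)
t=10.000: state=(0.001, 0.030, 0.969)
t=10.500: state=(0.001, 0.024, 0.974)
t=11.000: state=(0.001, 0.020, 0.979)
t=11.100: state=(0.001, 0.019, 0.980)
compare at T: S=0.001, I=0.019, R=0.980

largest component: R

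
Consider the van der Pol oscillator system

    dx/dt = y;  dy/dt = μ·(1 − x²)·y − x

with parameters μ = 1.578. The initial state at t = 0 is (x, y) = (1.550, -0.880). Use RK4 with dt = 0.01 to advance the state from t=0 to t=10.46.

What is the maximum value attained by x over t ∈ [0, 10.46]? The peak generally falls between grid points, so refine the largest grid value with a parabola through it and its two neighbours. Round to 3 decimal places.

t=0.000: state=(1.550, -0.880)
step 1 (dt=0.01): k1=(-0.880, 0.398), k2=(-0.878, 0.379), k3=(-0.878, 0.379), k4=(-0.876, 0.360); state += dt/6·(k1+2k2+2k3+k4)
t=0.010: state=(1.541, -0.876)
t=0.020: state=(1.532, -0.873)
t=0.030: state=(1.524, -0.870)
continuing one RK4 step at a time; state shown every 50 steps (Δt=0.5):
t=0.500: state=(1.103, -0.998)
t=1.000: state=(0.449, -1.776)
t=1.500: state=(-0.867, -3.395)
t=2.000: state=(-1.983, -0.617)
t=2.500: state=(-1.970, 0.327)
t=3.000: state=(-1.767, 0.465)
t=3.500: state=(-1.505, 0.591)
t=4.000: state=(-1.157, 0.832)
t=4.500: state=(-0.613, 1.452)
t=5.000: state=(0.477, 3.062)
t=5.500: state=(1.847, 1.346)
t=6.000: state=(1.990, -0.248)
t=6.500: state=(1.806, -0.444)
t=7.000: state=(1.555, -0.564)
t=7.500: state=(1.227, -0.775)
t=8.000: state=(0.732, -1.291)
t=8.500: state=(-0.223, -2.744)
t=9.000: state=(-1.702, -1.994)
t=9.500: state=(-2.008, 0.158)
t=10.000: state=(-1.843, 0.424)
t=10.460: state=(-1.625, 0.529)
largest grid value and its neighbours: x(5.800)=2.01593, x(5.810)=2.01612, x(5.820)=2.01610
parabola through these three points peaks at t≈5.814 with x≈2.01614

max x = 2.016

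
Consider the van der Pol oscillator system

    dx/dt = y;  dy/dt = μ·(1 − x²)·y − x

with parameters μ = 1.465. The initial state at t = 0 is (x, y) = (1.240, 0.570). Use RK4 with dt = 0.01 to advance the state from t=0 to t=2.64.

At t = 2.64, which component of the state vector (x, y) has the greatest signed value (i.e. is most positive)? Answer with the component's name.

t=0.000: state=(1.240, 0.570)
step 1 (dt=0.01): k1=(0.570, -1.689), k2=(0.562, -1.691), k3=(0.562, -1.691), k4=(0.553, -1.693); state += dt/6·(k1+2k2+2k3+k4)
t=0.010: state=(1.246, 0.553)
t=0.020: state=(1.251, 0.536)
t=0.030: state=(1.256, 0.519)
continuing one RK4 step at a time; state shown every 10 steps (Δt=0.1):
t=0.100: state=(1.289, 0.401)
t=0.200: state=(1.320, 0.238)
t=0.300: state=(1.336, 0.087)
t=0.400: state=(1.338, -0.049)
t=0.500: state=(1.327, -0.170)
t=0.600: state=(1.305, -0.278)
t=0.700: state=(1.272, -0.375)
t=0.800: state=(1.230, -0.465)
t=0.900: state=(1.179, -0.552)
t=1.000: state=(1.119, -0.639)
t=1.100: state=(1.051, -0.730)
t=1.200: state=(0.973, -0.828)
t=1.300: state=(0.885, -0.939)
t=1.400: state=(0.785, -1.067)
t=1.500: state=(0.671, -1.218)
t=1.600: state=(0.540, -1.400)
t=1.700: state=(0.390, -1.619)
t=1.800: state=(0.215, -1.881)
t=1.900: state=(0.012, -2.186)
t=2.000: state=(-0.223, -2.514)
t=2.100: state=(-0.490, -2.818)
t=2.200: state=(-0.783, -3.006)
t=2.300: state=(-1.084, -2.966)
t=2.400: state=(-1.366, -2.634)
t=2.500: state=(-1.603, -2.067)
t=2.600: state=(-1.777, -1.422)
t=2.640: state=(-1.829, -1.179)
compare at T: x=-1.829, y=-1.179

largest component: y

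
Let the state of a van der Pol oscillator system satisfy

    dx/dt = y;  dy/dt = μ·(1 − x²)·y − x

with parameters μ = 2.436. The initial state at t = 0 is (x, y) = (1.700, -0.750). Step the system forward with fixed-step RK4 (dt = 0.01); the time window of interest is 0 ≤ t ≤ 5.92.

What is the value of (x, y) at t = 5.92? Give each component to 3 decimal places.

t=0.000: state=(1.700, -0.750)
step 1 (dt=0.01): k1=(-0.750, 1.753), k2=(-0.741, 1.693), k3=(-0.742, 1.695), k4=(-0.733, 1.637); state += dt/6·(k1+2k2+2k3+k4)
t=0.010: state=(1.693, -0.733)
t=0.020: state=(1.685, -0.717)
t=0.030: state=(1.678, -0.702)
continuing one RK4 step at a time; state shown every 20 steps (Δt=0.2):
t=0.200: state=(1.573, -0.559)
t=0.400: state=(1.467, -0.522)
t=0.600: state=(1.361, -0.546)
t=0.800: state=(1.246, -0.611)
t=1.000: state=(1.113, -0.721)
t=1.200: state=(0.953, -0.901)
t=1.400: state=(0.744, -1.212)
t=1.600: state=(0.450, -1.789)
t=1.800: state=(-0.005, -2.872)
t=2.000: state=(-0.725, -4.248)
t=2.200: state=(-1.544, -3.333)
t=2.400: state=(-1.952, -0.922)
t=2.600: state=(-2.024, -0.004)
t=2.800: state=(-1.998, 0.209)
t=3.000: state=(-1.950, 0.263)
t=3.200: state=(-1.895, 0.286)
t=3.400: state=(-1.836, 0.303)
t=3.600: state=(-1.773, 0.321)
t=3.800: state=(-1.707, 0.342)
t=4.000: state=(-1.636, 0.367)
t=4.200: state=(-1.560, 0.398)
t=4.400: state=(-1.477, 0.437)
t=4.600: state=(-1.384, 0.488)
t=4.800: state=(-1.280, 0.557)
t=5.000: state=(-1.159, 0.658)
t=5.200: state=(-1.014, 0.811)
t=5.400: state=(-0.829, 1.063)
t=5.600: state=(-0.576, 1.514)
t=5.800: state=(-0.196, 2.369)
t=5.920: state=(0.134, 3.170)

(x, y) = (0.134, 3.170)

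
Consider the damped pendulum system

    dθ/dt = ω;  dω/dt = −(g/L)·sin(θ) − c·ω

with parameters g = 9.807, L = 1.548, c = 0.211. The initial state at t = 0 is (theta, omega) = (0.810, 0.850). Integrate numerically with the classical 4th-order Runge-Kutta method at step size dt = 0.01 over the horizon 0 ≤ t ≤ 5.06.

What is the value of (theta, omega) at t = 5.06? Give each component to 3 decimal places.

t=0.000: state=(0.810, 0.850)
step 1 (dt=0.01): k1=(0.850, -4.768), k2=(0.826, -4.781), k3=(0.826, -4.781), k4=(0.802, -4.794); state += dt/6·(k1+2k2+2k3+k4)
t=0.010: state=(0.818, 0.802)
t=0.020: state=(0.826, 0.754)
t=0.030: state=(0.833, 0.706)
continuing one RK4 step at a time; state shown every 20 steps (Δt=0.2):
t=0.200: state=(0.883, -0.127)
t=0.400: state=(0.763, -1.044)
t=0.600: state=(0.480, -1.731)
t=0.800: state=(0.098, -2.015)
t=1.000: state=(-0.292, -1.806)
t=1.200: state=(-0.597, -1.187)
t=1.400: state=(-0.753, -0.349)
t=1.600: state=(-0.735, 0.518)
t=1.800: state=(-0.554, 1.253)
t=2.000: state=(-0.253, 1.694)
t=2.200: state=(0.095, 1.720)
t=2.400: state=(0.407, 1.333)
t=2.600: state=(0.610, 0.663)
t=2.800: state=(0.665, -0.116)
t=3.000: state=(0.567, -0.839)
t=3.200: state=(0.343, -1.357)
t=3.400: state=(0.046, -1.543)
t=3.600: state=(-0.249, -1.349)
t=3.800: state=(-0.472, -0.846)
t=4.000: state=(-0.576, -0.178)
t=4.200: state=(-0.543, 0.500)
t=4.400: state=(-0.385, 1.043)
t=4.600: state=(-0.143, 1.328)
t=4.800: state=(0.124, 1.282)
t=5.000: state=(0.350, 0.931)
t=5.060: state=(0.401, 0.781)

(theta, omega) = (0.401, 0.781)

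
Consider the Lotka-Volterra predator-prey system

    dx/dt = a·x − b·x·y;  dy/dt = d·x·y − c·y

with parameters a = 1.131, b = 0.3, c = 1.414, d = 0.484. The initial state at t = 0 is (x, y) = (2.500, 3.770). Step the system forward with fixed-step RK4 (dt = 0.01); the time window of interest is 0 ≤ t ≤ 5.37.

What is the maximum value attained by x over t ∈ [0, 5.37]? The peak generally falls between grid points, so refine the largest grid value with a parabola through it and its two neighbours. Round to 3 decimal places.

t=0.000: state=(2.500, 3.770)
step 1 (dt=0.01): k1=(0.000, -0.769), k2=(0.003, -0.768), k3=(0.003, -0.768), k4=(0.006, -0.767); state += dt/6·(k1+2k2+2k3+k4)
t=0.010: state=(2.500, 3.762)
t=0.020: state=(2.500, 3.755)
t=0.030: state=(2.500, 3.747)
continuing one RK4 step at a time; state shown every 20 steps (Δt=0.2):
t=0.200: state=(2.511, 3.621)
t=0.400: state=(2.545, 3.485)
t=0.600: state=(2.598, 3.368)
t=0.800: state=(2.669, 3.275)
t=1.000: state=(2.755, 3.209)
t=1.200: state=(2.853, 3.172)
t=1.400: state=(2.958, 3.168)
t=1.600: state=(3.065, 3.195)
t=1.800: state=(3.167, 3.256)
t=2.000: state=(3.258, 3.350)
t=2.200: state=(3.329, 3.473)
t=2.400: state=(3.374, 3.622)
t=2.600: state=(3.388, 3.788)
t=2.800: state=(3.367, 3.960)
t=3.000: state=(3.312, 4.124)
t=3.200: state=(3.228, 4.267)
t=3.400: state=(3.123, 4.373)
t=3.600: state=(3.005, 4.434)
t=3.800: state=(2.886, 4.445)
t=4.000: state=(2.774, 4.405)
t=4.200: state=(2.677, 4.322)
t=4.400: state=(2.598, 4.204)
t=4.600: state=(2.542, 4.063)
t=4.800: state=(2.509, 3.909)
t=5.000: state=(2.500, 3.754)
t=5.200: state=(2.514, 3.606)
t=5.370: state=(2.543, 3.491)
largest grid value and its neighbours: x(2.570)=3.38784, x(2.580)=3.38788, x(2.590)=3.38783
parabola through these three points peaks at t≈2.579 with x≈3.38788

max x = 3.388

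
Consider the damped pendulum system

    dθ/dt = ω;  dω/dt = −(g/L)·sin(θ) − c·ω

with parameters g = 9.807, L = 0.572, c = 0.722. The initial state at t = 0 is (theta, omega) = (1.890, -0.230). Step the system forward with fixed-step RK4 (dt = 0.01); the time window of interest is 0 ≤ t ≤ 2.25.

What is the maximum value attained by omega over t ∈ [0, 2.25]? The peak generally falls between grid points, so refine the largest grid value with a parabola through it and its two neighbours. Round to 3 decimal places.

max omega = 4.341

t=0.000: state=(1.890, -0.230)
step 1 (dt=0.01): k1=(-0.230, -16.113), k2=(-0.311, -16.061), k3=(-0.310, -16.063), k4=(-0.391, -16.014); state += dt/6·(k1+2k2+2k3+k4)
t=0.010: state=(1.887, -0.391)
t=0.020: state=(1.882, -0.550)
t=0.030: state=(1.876, -0.709)
continuing one RK4 step at a time; state shown every 10 steps (Δt=0.1):
t=0.100: state=(1.788, -1.803)
t=0.200: state=(1.531, -3.318)
t=0.300: state=(1.129, -4.686)
t=0.400: state=(0.609, -5.613)
t=0.500: state=(0.033, -5.733)
t=0.600: state=(-0.507, -4.935)
t=0.700: state=(-0.932, -3.491)
t=0.800: state=(-1.197, -1.793)
t=0.900: state=(-1.291, -0.095)
t=1.000: state=(-1.220, 1.490)
t=1.100: state=(-0.999, 2.872)
t=1.200: state=(-0.657, 3.892)
t=1.300: state=(-0.240, 4.335)
t=1.400: state=(0.186, 4.070)
t=1.500: state=(0.553, 3.178)
t=1.600: state=(0.809, 1.903)
t=1.700: state=(0.929, 0.495)
t=1.800: state=(0.909, -0.866)
t=1.900: state=(0.762, -2.041)
t=2.000: state=(0.512, -2.887)
t=2.100: state=(0.200, -3.262)
t=2.200: state=(-0.122, -3.094)
t=2.250: state=(-0.270, -2.819)
largest grid value and its neighbours: omega(1.300)=4.33496, omega(1.310)=4.34081, omega(1.320)=4.33935
parabola through these three points peaks at t≈1.313 with omega≈4.34114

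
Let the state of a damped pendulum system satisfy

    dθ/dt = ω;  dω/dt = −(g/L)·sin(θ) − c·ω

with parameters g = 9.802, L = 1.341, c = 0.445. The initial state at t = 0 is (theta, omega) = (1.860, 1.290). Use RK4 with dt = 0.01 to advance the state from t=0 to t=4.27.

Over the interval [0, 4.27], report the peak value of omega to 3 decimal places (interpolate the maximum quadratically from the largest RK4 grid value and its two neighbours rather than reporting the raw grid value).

t=0.000: state=(1.860, 1.290)
step 1 (dt=0.01): k1=(1.290, -7.580), k2=(1.252, -7.550), k3=(1.252, -7.550), k4=(1.215, -7.520); state += dt/6·(k1+2k2+2k3+k4)
t=0.010: state=(1.873, 1.215)
t=0.020: state=(1.884, 1.140)
t=0.030: state=(1.895, 1.065)
continuing one RK4 step at a time; state shown every 20 steps (Δt=0.2):
t=0.200: state=(1.974, -0.123)
t=0.400: state=(1.818, -1.427)
t=0.600: state=(1.405, -2.692)
t=0.800: state=(0.758, -3.683)
t=1.000: state=(-0.014, -3.863)
t=1.200: state=(-0.716, -3.020)
t=1.400: state=(-1.184, -1.613)
t=1.600: state=(-1.358, -0.131)
t=1.800: state=(-1.244, 1.235)
t=2.000: state=(-0.879, 2.355)
t=2.200: state=(-0.337, 2.951)
t=2.400: state=(0.247, 2.751)
t=2.600: state=(0.716, 1.852)
t=2.800: state=(0.967, 0.634)
t=3.000: state=(0.970, -0.588)
t=3.200: state=(0.745, -1.607)
t=3.400: state=(0.355, -2.205)
t=3.600: state=(-0.096, -2.192)
t=3.800: state=(-0.482, -1.592)
t=4.000: state=(-0.710, -0.653)
t=4.200: state=(-0.739, 0.348)
t=4.270: state=(-0.704, 0.670)
largest grid value and its neighbours: omega(2.240)=2.97844, omega(2.250)=2.97996, omega(2.260)=2.97934
parabola through these three points peaks at t≈2.252 with omega≈2.98001

max omega = 2.980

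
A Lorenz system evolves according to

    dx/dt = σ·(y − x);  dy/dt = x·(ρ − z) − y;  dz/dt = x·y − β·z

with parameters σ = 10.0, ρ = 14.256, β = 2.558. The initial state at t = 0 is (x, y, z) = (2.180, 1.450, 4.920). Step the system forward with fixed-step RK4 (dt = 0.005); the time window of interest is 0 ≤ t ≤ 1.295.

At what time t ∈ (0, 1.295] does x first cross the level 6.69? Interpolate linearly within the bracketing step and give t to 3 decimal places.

t=0.000: state=(2.180, 1.450, 4.920)
step 1 (dt=0.005): k1=(-7.300, 18.902, -9.424), k2=(-6.645, 18.736, -9.288), k3=(-6.665, 18.751, -9.288), k4=(-6.029, 18.597, -9.153); state += dt/6·(k1+2k2+2k3+k4)
t=0.005: state=(2.147, 1.544, 4.874)
t=0.010: state=(2.120, 1.636, 4.828)
t=0.015: state=(2.098, 1.727, 4.785)
continuing one RK4 step at a time; state shown every 10 steps (Δt=0.05):
t=0.050: state=(2.087, 2.353, 4.517)
t=0.100: state=(2.390, 3.305, 4.270)
t=0.150: state=(2.986, 4.448, 4.245)
t=0.200: state=(3.854, 5.869, 4.563)
t=0.250: state=(5.003, 7.583, 5.417)
t=0.300: state=(6.416, 9.450, 7.062)
t=0.305: state=(6.568, 9.632, 7.280)
next step: t=0.310: state=(6.722, 9.812, 7.509) — x has crossed 6.69
linear interpolation between t=0.305 (6.56844) and t=0.310 (6.72229) → t≈0.309

t = 0.309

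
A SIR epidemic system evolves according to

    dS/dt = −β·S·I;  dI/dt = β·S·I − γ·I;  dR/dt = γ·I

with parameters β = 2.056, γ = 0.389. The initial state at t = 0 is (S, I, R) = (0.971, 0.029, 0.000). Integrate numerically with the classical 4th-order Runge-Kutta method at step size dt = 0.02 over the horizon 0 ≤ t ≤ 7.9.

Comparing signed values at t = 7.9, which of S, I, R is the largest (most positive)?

t=0.000: state=(0.971, 0.029, 0.000)
step 1 (dt=0.02): k1=(-0.058, 0.047, 0.011), k2=(-0.059, 0.047, 0.011), k3=(-0.059, 0.047, 0.011), k4=(-0.060, 0.048, 0.012); state += dt/6·(k1+2k2+2k3+k4)
t=0.020: state=(0.970, 0.030, 0.000)
t=0.040: state=(0.969, 0.031, 0.000)
t=0.060: state=(0.967, 0.032, 0.001)
continuing one RK4 step at a time; state shown every 25 steps (Δt=0.5):
t=0.500: state=(0.928, 0.064, 0.009)
t=1.000: state=(0.843, 0.131, 0.027)
t=1.500: state=(0.699, 0.239, 0.062)
t=2.000: state=(0.512, 0.367, 0.121)
t=2.500: state=(0.332, 0.465, 0.203)
t=3.000: state=(0.201, 0.501, 0.298)
t=3.500: state=(0.121, 0.485, 0.394)
t=4.000: state=(0.075, 0.440, 0.485)
t=4.500: state=(0.049, 0.386, 0.565)
t=5.000: state=(0.034, 0.331, 0.635)
t=5.500: state=(0.025, 0.281, 0.694)
t=6.000: state=(0.019, 0.237, 0.744)
t=6.500: state=(0.015, 0.198, 0.787)
t=7.000: state=(0.013, 0.166, 0.822)
t=7.500: state=(0.011, 0.138, 0.851)
t=7.900: state=(0.010, 0.119, 0.871)
compare at T: S=0.010, I=0.119, R=0.871

largest component: R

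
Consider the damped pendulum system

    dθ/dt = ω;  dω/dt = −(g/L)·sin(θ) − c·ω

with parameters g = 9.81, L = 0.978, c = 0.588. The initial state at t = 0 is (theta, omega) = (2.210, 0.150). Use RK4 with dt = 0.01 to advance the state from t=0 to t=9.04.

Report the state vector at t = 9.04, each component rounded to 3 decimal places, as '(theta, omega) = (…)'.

(theta, omega) = (-0.005, -0.434)

t=0.000: state=(2.210, 0.150)
step 1 (dt=0.01): k1=(0.150, -8.139), k2=(0.109, -8.110), k3=(0.109, -8.111), k4=(0.069, -8.084); state += dt/6·(k1+2k2+2k3+k4)
t=0.010: state=(2.211, 0.069)
t=0.020: state=(2.211, -0.012)
t=0.030: state=(2.211, -0.092)
continuing one RK4 step at a time; state shown every 50 steps (Δt=0.5):
t=0.500: state=(1.289, -3.846)
t=1.000: state=(-0.889, -3.255)
t=1.500: state=(-1.241, 1.705)
t=2.000: state=(0.271, 3.195)
t=2.500: state=(0.961, -0.673)
t=3.000: state=(-0.051, -2.527)
t=3.500: state=(-0.714, 0.235)
t=4.000: state=(-0.018, 1.912)
t=4.500: state=(0.528, -0.069)
t=5.000: state=(0.034, -1.431)
t=5.500: state=(-0.392, 0.013)
t=6.000: state=(-0.031, 1.068)
t=6.500: state=(0.291, 0.002)
t=7.000: state=(0.025, -0.797)
t=7.500: state=(-0.217, -0.002)
t=8.000: state=(-0.018, 0.594)
t=8.500: state=(0.161, -0.001)
t=9.000: state=(0.012, -0.443)
t=9.040: state=(-0.005, -0.434)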